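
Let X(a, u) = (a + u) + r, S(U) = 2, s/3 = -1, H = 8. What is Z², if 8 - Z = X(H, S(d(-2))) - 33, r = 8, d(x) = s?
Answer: 529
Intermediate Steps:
s = -3 (s = 3*(-1) = -3)
d(x) = -3
X(a, u) = 8 + a + u (X(a, u) = (a + u) + 8 = 8 + a + u)
Z = 23 (Z = 8 - ((8 + 8 + 2) - 33) = 8 - (18 - 33) = 8 - 1*(-15) = 8 + 15 = 23)
Z² = 23² = 529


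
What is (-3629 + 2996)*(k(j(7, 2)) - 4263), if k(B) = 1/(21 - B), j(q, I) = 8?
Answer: 35079594/13 ≈ 2.6984e+6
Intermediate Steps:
(-3629 + 2996)*(k(j(7, 2)) - 4263) = (-3629 + 2996)*(-1/(-21 + 8) - 4263) = -633*(-1/(-13) - 4263) = -633*(-1*(-1/13) - 4263) = -633*(1/13 - 4263) = -633*(-55418/13) = 35079594/13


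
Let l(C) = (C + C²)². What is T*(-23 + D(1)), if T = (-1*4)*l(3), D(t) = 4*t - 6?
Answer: 14400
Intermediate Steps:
D(t) = -6 + 4*t
T = -576 (T = (-1*4)*(3²*(1 + 3)²) = -36*4² = -36*16 = -4*144 = -576)
T*(-23 + D(1)) = -576*(-23 + (-6 + 4*1)) = -576*(-23 + (-6 + 4)) = -576*(-23 - 2) = -576*(-25) = 14400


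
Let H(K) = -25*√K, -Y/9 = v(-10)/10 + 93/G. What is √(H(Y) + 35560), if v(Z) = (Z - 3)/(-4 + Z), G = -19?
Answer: √(2516083360 - 3990*√8494045)/266 ≈ 188.14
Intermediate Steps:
v(Z) = (-3 + Z)/(-4 + Z)
Y = 114957/2660 (Y = -9*(((-3 - 10)/(-4 - 10))/10 + 93/(-19)) = -9*((-13/(-14))*(⅒) + 93*(-1/19)) = -9*(-1/14*(-13)*(⅒) - 93/19) = -9*((13/14)*(⅒) - 93/19) = -9*(13/140 - 93/19) = -9*(-12773/2660) = 114957/2660 ≈ 43.217)
√(H(Y) + 35560) = √(-15*√8494045/266 + 35560) = √(35560 - 15*√8494045/266)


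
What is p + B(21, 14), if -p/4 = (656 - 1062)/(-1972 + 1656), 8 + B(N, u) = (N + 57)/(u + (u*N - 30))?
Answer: -141201/10981 ≈ -12.859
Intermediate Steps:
B(N, u) = -8 + (57 + N)/(-30 + u + N*u) (B(N, u) = -8 + (N + 57)/(u + (u*N - 30)) = -8 + (57 + N)/(u + (N*u - 30)) = -8 + (57 + N)/(u + (-30 + N*u)) = -8 + (57 + N)/(-30 + u + N*u))
p = -406/79 (p = -4*(656 - 1062)/(-1972 + 1656) = -(-1624)/(-316) = -(-1624)*(-1)/316 = -4*203/158 = -406/79 ≈ -5.1392)
p + B(21, 14) = -406/79 + (297 + 21 - 8*14 - 8*21*14)/(-30 + 14 + 21*14) = -406/79 + (297 + 21 - 112 - 2352)/(-30 + 14 + 294) = -406/79 - 2146/278 = -406/79 + (1/278)*(-2146) = -406/79 - 1073/139 = -141201/10981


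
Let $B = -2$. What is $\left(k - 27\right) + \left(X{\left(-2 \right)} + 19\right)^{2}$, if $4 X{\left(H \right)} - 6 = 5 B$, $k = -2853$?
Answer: $-2556$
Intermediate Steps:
$X{\left(H \right)} = -1$ ($X{\left(H \right)} = \frac{3}{2} + \frac{5 \left(-2\right)}{4} = \frac{3}{2} + \frac{1}{4} \left(-10\right) = \frac{3}{2} - \frac{5}{2} = -1$)
$\left(k - 27\right) + \left(X{\left(-2 \right)} + 19\right)^{2} = \left(-2853 - 27\right) + \left(-1 + 19\right)^{2} = -2880 + 18^{2} = -2880 + 324 = -2556$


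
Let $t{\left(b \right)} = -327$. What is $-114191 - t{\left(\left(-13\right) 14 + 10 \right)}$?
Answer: $-113864$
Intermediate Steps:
$-114191 - t{\left(\left(-13\right) 14 + 10 \right)} = -114191 - -327 = -114191 + 327 = -113864$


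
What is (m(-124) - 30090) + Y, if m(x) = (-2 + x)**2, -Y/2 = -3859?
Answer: -6496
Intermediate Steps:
Y = 7718 (Y = -2*(-3859) = 7718)
(m(-124) - 30090) + Y = ((-2 - 124)**2 - 30090) + 7718 = ((-126)**2 - 30090) + 7718 = (15876 - 30090) + 7718 = -14214 + 7718 = -6496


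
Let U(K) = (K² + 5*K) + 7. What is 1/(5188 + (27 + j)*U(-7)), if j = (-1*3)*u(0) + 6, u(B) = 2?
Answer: 1/5755 ≈ 0.00017376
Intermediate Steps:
j = 0 (j = -1*3*2 + 6 = -3*2 + 6 = -6 + 6 = 0)
U(K) = 7 + K² + 5*K
1/(5188 + (27 + j)*U(-7)) = 1/(5188 + (27 + 0)*(7 + (-7)² + 5*(-7))) = 1/(5188 + 27*(7 + 49 - 35)) = 1/(5188 + 27*21) = 1/(5188 + 567) = 1/5755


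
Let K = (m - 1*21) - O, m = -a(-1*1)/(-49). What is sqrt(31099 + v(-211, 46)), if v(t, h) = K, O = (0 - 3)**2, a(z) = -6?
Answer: 5*sqrt(60895)/7 ≈ 176.26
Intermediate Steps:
O = 9 (O = (-3)**2 = 9)
m = -6/49 (m = -1*(-6)/(-49) = 6*(-1/49) = -6/49 ≈ -0.12245)
K = -1476/49 (K = (-6/49 - 1*21) - 1*9 = (-6/49 - 21) - 9 = -1035/49 - 9 = -1476/49 ≈ -30.122)
v(t, h) = -1476/49
sqrt(31099 + v(-211, 46)) = sqrt(31099 - 1476/49) = sqrt(1522375/49) = 5*sqrt(60895)/7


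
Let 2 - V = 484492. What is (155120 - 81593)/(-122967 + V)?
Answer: -73527/607457 ≈ -0.12104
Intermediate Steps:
V = -484490 (V = 2 - 1*484492 = 2 - 484492 = -484490)
(155120 - 81593)/(-122967 + V) = (155120 - 81593)/(-122967 - 484490) = 73527/(-607457) = 73527*(-1/607457) = -73527/607457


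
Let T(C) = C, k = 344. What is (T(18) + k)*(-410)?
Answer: -148420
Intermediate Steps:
(T(18) + k)*(-410) = (18 + 344)*(-410) = 362*(-410) = -148420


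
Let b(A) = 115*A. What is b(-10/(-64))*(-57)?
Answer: -32775/32 ≈ -1024.2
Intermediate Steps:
b(-10/(-64))*(-57) = (115*(-10/(-64)))*(-57) = (115*(-10*(-1/64)))*(-57) = (115*(5/32))*(-57) = (575/32)*(-57) = -32775/32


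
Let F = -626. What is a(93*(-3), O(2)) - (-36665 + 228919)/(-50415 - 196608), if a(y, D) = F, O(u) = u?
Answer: -154444144/247023 ≈ -625.22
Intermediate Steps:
a(y, D) = -626
a(93*(-3), O(2)) - (-36665 + 228919)/(-50415 - 196608) = -626 - (-36665 + 228919)/(-50415 - 196608) = -626 - 192254/(-247023) = -626 - 192254*(-1)/247023 = -626 - 1*(-192254/247023) = -626 + 192254/247023 = -154444144/247023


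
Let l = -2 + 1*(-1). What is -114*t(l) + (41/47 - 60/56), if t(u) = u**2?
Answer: -675239/658 ≈ -1026.2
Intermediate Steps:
l = -3 (l = -2 - 1 = -3)
-114*t(l) + (41/47 - 60/56) = -114*(-3)**2 + (41/47 - 60/56) = -114*9 + (41*(1/47) - 60*1/56) = -1026 + (41/47 - 15/14) = -1026 - 131/658 = -675239/658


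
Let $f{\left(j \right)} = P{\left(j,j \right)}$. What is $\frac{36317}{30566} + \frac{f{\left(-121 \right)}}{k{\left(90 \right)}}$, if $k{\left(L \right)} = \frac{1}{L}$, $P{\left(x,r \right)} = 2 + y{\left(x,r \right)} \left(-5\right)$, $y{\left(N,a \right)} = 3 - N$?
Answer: $- \frac{1700044603}{30566} \approx -55619.0$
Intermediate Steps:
$P{\left(x,r \right)} = -13 + 5 x$ ($P{\left(x,r \right)} = 2 + \left(3 - x\right) \left(-5\right) = 2 + \left(-15 + 5 x\right) = -13 + 5 x$)
$f{\left(j \right)} = -13 + 5 j$
$\frac{36317}{30566} + \frac{f{\left(-121 \right)}}{k{\left(90 \right)}} = \frac{36317}{30566} + \frac{-13 + 5 \left(-121\right)}{\frac{1}{90}} = 36317 \cdot \frac{1}{30566} + \left(-13 - 605\right) \frac{1}{\frac{1}{90}} = \frac{36317}{30566} - 55620 = - \frac{1700044603}{30566}$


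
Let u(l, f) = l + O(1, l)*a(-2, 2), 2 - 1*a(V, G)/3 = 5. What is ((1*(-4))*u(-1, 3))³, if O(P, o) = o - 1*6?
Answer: -15252992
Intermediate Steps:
a(V, G) = -9 (a(V, G) = 6 - 3*5 = 6 - 15 = -9)
O(P, o) = -6 + o (O(P, o) = o - 6 = -6 + o)
u(l, f) = 54 - 8*l (u(l, f) = l + (-6 + l)*(-9) = l + (54 - 9*l) = 54 - 8*l)
((1*(-4))*u(-1, 3))³ = ((1*(-4))*(54 - 8*(-1)))³ = (-4*(54 + 8))³ = (-4*62)³ = (-248)³ = -15252992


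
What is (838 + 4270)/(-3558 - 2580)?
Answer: -2554/3069 ≈ -0.83219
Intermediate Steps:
(838 + 4270)/(-3558 - 2580) = 5108/(-6138) = 5108*(-1/6138) = -2554/3069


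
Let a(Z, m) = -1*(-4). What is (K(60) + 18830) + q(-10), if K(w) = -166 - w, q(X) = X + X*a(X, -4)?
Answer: 18554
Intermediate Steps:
a(Z, m) = 4
q(X) = 5*X (q(X) = X + X*4 = X + 4*X = 5*X)
(K(60) + 18830) + q(-10) = ((-166 - 1*60) + 18830) + 5*(-10) = ((-166 - 60) + 18830) - 50 = (-226 + 18830) - 50 = 18604 - 50 = 18554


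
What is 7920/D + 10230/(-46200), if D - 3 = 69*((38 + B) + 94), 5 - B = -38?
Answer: 3709/8540 ≈ 0.43431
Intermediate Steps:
B = 43 (B = 5 - 1*(-38) = 5 + 38 = 43)
D = 12078 (D = 3 + 69*((38 + 43) + 94) = 3 + 69*(81 + 94) = 3 + 69*175 = 3 + 12075 = 12078)
7920/D + 10230/(-46200) = 7920/12078 + 10230/(-46200) = 7920*(1/12078) + 10230*(-1/46200) = 40/61 - 31/140 = 3709/8540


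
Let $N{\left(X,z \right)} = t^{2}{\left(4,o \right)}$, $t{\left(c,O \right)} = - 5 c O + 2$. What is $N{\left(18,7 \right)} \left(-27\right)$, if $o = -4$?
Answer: $-181548$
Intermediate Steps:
$t{\left(c,O \right)} = 2 - 5 O c$ ($t{\left(c,O \right)} = - 5 O c + 2 = 2 - 5 O c$)
$N{\left(X,z \right)} = 6724$ ($N{\left(X,z \right)} = \left(2 - \left(-20\right) 4\right)^{2} = \left(2 + 80\right)^{2} = 82^{2} = 6724$)
$N{\left(18,7 \right)} \left(-27\right) = 6724 \left(-27\right) = -181548$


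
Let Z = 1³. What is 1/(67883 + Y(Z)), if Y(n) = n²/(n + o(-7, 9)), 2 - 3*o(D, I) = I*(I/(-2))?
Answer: 91/6177359 ≈ 1.4731e-5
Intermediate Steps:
Z = 1
o(D, I) = ⅔ + I²/6 (o(D, I) = ⅔ - I*I/(-2)/3 = ⅔ - I*I*(-½)/3 = ⅔ - I*(-I/2)/3 = ⅔ - (-1)*I²/6 = ⅔ + I²/6)
Y(n) = n²/(85/6 + n) (Y(n) = n²/(n + (⅔ + (⅙)*9²)) = n²/(n + (⅔ + (⅙)*81)) = n²/(n + (⅔ + 27/2)) = n²/(n + 85/6) = n²/(85/6 + n))
1/(67883 + Y(Z)) = 1/(67883 + 6*1²/(85 + 6*1)) = 1/(67883 + 6*1/(85 + 6)) = 1/(67883 + 6*1/91) = 1/(67883 + 6*1*(1/91)) = 1/(67883 + 6/91) = 1/(6177359/91) = 91/6177359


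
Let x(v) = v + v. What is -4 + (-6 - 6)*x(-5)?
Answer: 116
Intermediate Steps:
x(v) = 2*v
-4 + (-6 - 6)*x(-5) = -4 + (-6 - 6)*(2*(-5)) = -4 - 12*(-10) = -4 + 120 = 116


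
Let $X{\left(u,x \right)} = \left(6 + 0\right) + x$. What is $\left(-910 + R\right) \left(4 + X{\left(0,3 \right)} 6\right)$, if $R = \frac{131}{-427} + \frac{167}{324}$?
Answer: $- \frac{3650166635}{69174} \approx -52768.0$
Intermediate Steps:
$X{\left(u,x \right)} = 6 + x$
$R = \frac{28865}{138348}$ ($R = 131 \left(- \frac{1}{427}\right) + 167 \cdot \frac{1}{324} = - \frac{131}{427} + \frac{167}{324} = \frac{28865}{138348} \approx 0.20864$)
$\left(-910 + R\right) \left(4 + X{\left(0,3 \right)} 6\right) = \left(-910 + \frac{28865}{138348}\right) \left(4 + \left(6 + 3\right) 6\right) = - \frac{125867815 \left(4 + 9 \cdot 6\right)}{138348} = - \frac{125867815 \left(4 + 54\right)}{138348} = \left(- \frac{125867815}{138348}\right) 58 = - \frac{3650166635}{69174}$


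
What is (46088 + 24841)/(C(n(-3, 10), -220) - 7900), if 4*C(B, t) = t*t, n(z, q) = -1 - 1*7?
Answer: 23643/1400 ≈ 16.888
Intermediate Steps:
n(z, q) = -8 (n(z, q) = -1 - 7 = -8)
C(B, t) = t**2/4 (C(B, t) = (t*t)/4 = t**2/4)
(46088 + 24841)/(C(n(-3, 10), -220) - 7900) = (46088 + 24841)/((1/4)*(-220)**2 - 7900) = 70929/((1/4)*48400 - 7900) = 70929/(12100 - 7900) = 70929/4200 = 70929*(1/4200) = 23643/1400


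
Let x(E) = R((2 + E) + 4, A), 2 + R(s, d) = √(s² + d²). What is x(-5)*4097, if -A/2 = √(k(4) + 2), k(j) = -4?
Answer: -8194 + 4097*I*√7 ≈ -8194.0 + 10840.0*I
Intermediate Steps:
A = -2*I*√2 (A = -2*√(-4 + 2) = -2*I*√2 ≈ -2.8284*I)
R(s, d) = -2 + √(d² + s²) (R(s, d) = -2 + √(s² + d²) = -2 + √(d² + s²))
x(E) = -2 + √(-8 + (6 + E)²) (x(E) = -2 + √((-2*I*√2)² + ((2 + E) + 4)²) = -2 + √(-8 + (6 + E)²))
x(-5)*4097 = (-2 + √(-8 + (6 - 5)²))*4097 = (-2 + √(-8 + 1²))*4097 = (-2 + √(-8 + 1))*4097 = (-2 + √(-7))*4097 = (-2 + I*√7)*4097 = -8194 + 4097*I*√7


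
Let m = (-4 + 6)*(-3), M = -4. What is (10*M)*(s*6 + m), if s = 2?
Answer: -240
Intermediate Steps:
m = -6 (m = 2*(-3) = -6)
(10*M)*(s*6 + m) = (10*(-4))*(2*6 - 6) = -40*(12 - 6) = -40*6 = -240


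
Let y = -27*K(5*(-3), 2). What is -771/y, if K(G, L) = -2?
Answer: -257/18 ≈ -14.278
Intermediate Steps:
y = 54 (y = -27*(-2) = 54)
-771/y = -771/54 = -771*1/54 = -257/18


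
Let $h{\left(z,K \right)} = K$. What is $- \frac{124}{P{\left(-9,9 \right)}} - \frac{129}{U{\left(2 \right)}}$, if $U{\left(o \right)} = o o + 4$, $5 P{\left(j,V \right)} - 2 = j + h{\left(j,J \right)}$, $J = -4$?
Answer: $\frac{3541}{88} \approx 40.239$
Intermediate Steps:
$P{\left(j,V \right)} = - \frac{2}{5} + \frac{j}{5}$ ($P{\left(j,V \right)} = \frac{2}{5} + \frac{j - 4}{5} = \frac{2}{5} + \frac{-4 + j}{5} = \frac{2}{5} + \left(- \frac{4}{5} + \frac{j}{5}\right) = - \frac{2}{5} + \frac{j}{5}$)
$U{\left(o \right)} = 4 + o^{2}$ ($U{\left(o \right)} = o^{2} + 4 = 4 + o^{2}$)
$- \frac{124}{P{\left(-9,9 \right)}} - \frac{129}{U{\left(2 \right)}} = - \frac{124}{- \frac{2}{5} + \frac{1}{5} \left(-9\right)} - \frac{129}{4 + 2^{2}} = - \frac{124}{- \frac{2}{5} - \frac{9}{5}} - \frac{129}{4 + 4} = - \frac{124}{- \frac{11}{5}} - \frac{129}{8} = \left(-124\right) \left(- \frac{5}{11}\right) - \frac{129}{8} = \frac{620}{11} - \frac{129}{8} = \frac{3541}{88}$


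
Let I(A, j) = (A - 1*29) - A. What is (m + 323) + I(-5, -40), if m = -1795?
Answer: -1501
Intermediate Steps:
I(A, j) = -29 (I(A, j) = (A - 29) - A = (-29 + A) - A = -29)
(m + 323) + I(-5, -40) = (-1795 + 323) - 29 = -1472 - 29 = -1501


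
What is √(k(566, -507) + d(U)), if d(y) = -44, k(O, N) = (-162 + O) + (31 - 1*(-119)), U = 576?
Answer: √510 ≈ 22.583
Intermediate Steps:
k(O, N) = -12 + O (k(O, N) = (-162 + O) + (31 + 119) = (-162 + O) + 150 = -12 + O)
√(k(566, -507) + d(U)) = √((-12 + 566) - 44) = √(554 - 44) = √510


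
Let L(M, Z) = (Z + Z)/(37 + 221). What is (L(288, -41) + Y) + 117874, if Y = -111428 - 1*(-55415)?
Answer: 7980028/129 ≈ 61861.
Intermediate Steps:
L(M, Z) = Z/129 (L(M, Z) = (2*Z)/258 = (2*Z)*(1/258) = Z/129)
Y = -56013 (Y = -111428 + 55415 = -56013)
(L(288, -41) + Y) + 117874 = ((1/129)*(-41) - 56013) + 117874 = (-41/129 - 56013) + 117874 = -7225718/129 + 117874 = 7980028/129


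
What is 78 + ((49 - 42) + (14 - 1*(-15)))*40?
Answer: 1518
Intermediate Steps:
78 + ((49 - 42) + (14 - 1*(-15)))*40 = 78 + (7 + (14 + 15))*40 = 78 + (7 + 29)*40 = 78 + 36*40 = 78 + 1440 = 1518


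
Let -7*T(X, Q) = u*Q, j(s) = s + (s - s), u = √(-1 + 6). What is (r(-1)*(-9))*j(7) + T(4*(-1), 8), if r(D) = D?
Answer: 63 - 8*√5/7 ≈ 60.445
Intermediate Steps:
u = √5 ≈ 2.2361
j(s) = s (j(s) = s + 0 = s)
T(X, Q) = -Q*√5/7 (T(X, Q) = -√5*Q/7 = -Q*√5/7)
(r(-1)*(-9))*j(7) + T(4*(-1), 8) = -1*(-9)*7 - ⅐*8*√5 = 9*7 - 8*√5/7 = 63 - 8*√5/7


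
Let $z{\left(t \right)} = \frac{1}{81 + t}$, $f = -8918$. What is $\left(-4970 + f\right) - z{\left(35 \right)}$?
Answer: $- \frac{1611009}{116} \approx -13888.0$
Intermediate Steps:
$\left(-4970 + f\right) - z{\left(35 \right)} = \left(-4970 - 8918\right) - \frac{1}{81 + 35} = -13888 - \frac{1}{116} = - \frac{1611009}{116}$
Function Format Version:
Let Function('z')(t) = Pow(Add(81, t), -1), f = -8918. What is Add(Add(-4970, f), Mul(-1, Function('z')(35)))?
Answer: Rational(-1611009, 116) ≈ -13888.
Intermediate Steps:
Add(Add(-4970, f), Mul(-1, Function('z')(35))) = Add(Add(-4970, -8918), Mul(-1, Pow(Add(81, 35), -1))) = Add(-13888, Mul(-1, Pow(116, -1))) = Add(-13888, Mul(-1, Rational(1, 116))) = Add(-13888, Rational(-1, 116)) = Rational(-1611009, 116)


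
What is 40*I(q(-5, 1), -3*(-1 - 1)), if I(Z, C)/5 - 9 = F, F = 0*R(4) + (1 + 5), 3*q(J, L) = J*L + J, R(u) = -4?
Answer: 3000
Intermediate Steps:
q(J, L) = J/3 + J*L/3 (q(J, L) = (J*L + J)/3 = (J + J*L)/3 = J/3 + J*L/3)
F = 6 (F = 0*(-4) + (1 + 5) = 0 + 6 = 6)
I(Z, C) = 75 (I(Z, C) = 45 + 5*6 = 45 + 30 = 75)
40*I(q(-5, 1), -3*(-1 - 1)) = 40*75 = 3000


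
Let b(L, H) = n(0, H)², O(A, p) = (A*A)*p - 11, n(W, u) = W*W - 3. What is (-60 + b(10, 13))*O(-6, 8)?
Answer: -14127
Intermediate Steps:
n(W, u) = -3 + W² (n(W, u) = W² - 3 = -3 + W²)
O(A, p) = -11 + p*A² (O(A, p) = A²*p - 11 = p*A² - 11 = -11 + p*A²)
b(L, H) = 9 (b(L, H) = (-3 + 0²)² = (-3 + 0)² = (-3)² = 9)
(-60 + b(10, 13))*O(-6, 8) = (-60 + 9)*(-11 + 8*(-6)²) = -51*(-11 + 8*36) = -51*(-11 + 288) = -51*277 = -14127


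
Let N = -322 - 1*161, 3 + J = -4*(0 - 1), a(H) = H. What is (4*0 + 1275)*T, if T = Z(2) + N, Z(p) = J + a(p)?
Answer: -612000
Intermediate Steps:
J = 1 (J = -3 - 4*(0 - 1) = -3 - 4*(-1) = -3 + 4 = 1)
Z(p) = 1 + p
N = -483 (N = -322 - 161 = -483)
T = -480 (T = (1 + 2) - 483 = 3 - 483 = -480)
(4*0 + 1275)*T = (4*0 + 1275)*(-480) = (0 + 1275)*(-480) = 1275*(-480) = -612000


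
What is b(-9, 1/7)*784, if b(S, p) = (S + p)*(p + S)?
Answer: 61504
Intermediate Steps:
b(S, p) = (S + p)² (b(S, p) = (S + p)*(S + p) = (S + p)²)
b(-9, 1/7)*784 = (-9 + 1/7)²*784 = (-9 + ⅐)²*784 = (-62/7)²*784 = (3844/49)*784 = 61504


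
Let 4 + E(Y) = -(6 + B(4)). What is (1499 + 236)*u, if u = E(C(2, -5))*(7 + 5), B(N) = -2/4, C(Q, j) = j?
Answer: -197790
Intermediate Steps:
B(N) = -½ (B(N) = -2*¼ = -½)
E(Y) = -19/2 (E(Y) = -4 - (6 - ½) = -4 - 1*11/2 = -4 - 11/2 = -19/2)
u = -114 (u = -19*(7 + 5)/2 = -19/2*12 = -114)
(1499 + 236)*u = (1499 + 236)*(-114) = 1735*(-114) = -197790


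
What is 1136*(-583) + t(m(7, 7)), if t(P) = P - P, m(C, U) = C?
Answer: -662288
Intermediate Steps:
t(P) = 0
1136*(-583) + t(m(7, 7)) = 1136*(-583) + 0 = -662288 + 0 = -662288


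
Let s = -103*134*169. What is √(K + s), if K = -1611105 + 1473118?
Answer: 5*I*√98821 ≈ 1571.8*I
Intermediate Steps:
K = -137987
s = -2332538 (s = -13802*169 = -2332538)
√(K + s) = √(-137987 - 2332538) = √(-2470525) = 5*I*√98821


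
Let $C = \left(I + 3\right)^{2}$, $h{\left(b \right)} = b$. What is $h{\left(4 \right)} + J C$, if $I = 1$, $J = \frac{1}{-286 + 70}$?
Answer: $\frac{106}{27} \approx 3.9259$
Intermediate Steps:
$J = - \frac{1}{216}$ ($J = \frac{1}{-216} = - \frac{1}{216} \approx -0.0046296$)
$C = 16$ ($C = \left(1 + 3\right)^{2} = 4^{2} = 16$)
$h{\left(4 \right)} + J C = 4 - \frac{2}{27} = \frac{106}{27}$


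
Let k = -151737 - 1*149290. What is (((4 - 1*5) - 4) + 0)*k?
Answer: 1505135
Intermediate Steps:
k = -301027 (k = -151737 - 149290 = -301027)
(((4 - 1*5) - 4) + 0)*k = (((4 - 1*5) - 4) + 0)*(-301027) = (((4 - 5) - 4) + 0)*(-301027) = ((-1 - 4) + 0)*(-301027) = (-5 + 0)*(-301027) = -5*(-301027) = 1505135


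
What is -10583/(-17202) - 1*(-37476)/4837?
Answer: 695852123/83206074 ≈ 8.3630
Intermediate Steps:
-10583/(-17202) - 1*(-37476)/4837 = -10583*(-1/17202) + 37476*(1/4837) = 10583/17202 + 37476/4837 = 695852123/83206074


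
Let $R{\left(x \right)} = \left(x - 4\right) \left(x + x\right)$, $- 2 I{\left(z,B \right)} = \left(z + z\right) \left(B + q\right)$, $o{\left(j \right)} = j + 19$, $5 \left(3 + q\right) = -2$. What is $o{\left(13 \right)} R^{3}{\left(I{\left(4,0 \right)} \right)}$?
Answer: $\frac{8902057918464}{15625} \approx 5.6973 \cdot 10^{8}$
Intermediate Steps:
$q = - \frac{17}{5}$ ($q = -3 + \frac{1}{5} \left(-2\right) = -3 - \frac{2}{5} = - \frac{17}{5} \approx -3.4$)
$o{\left(j \right)} = 19 + j$
$I{\left(z,B \right)} = - z \left(- \frac{17}{5} + B\right)$ ($I{\left(z,B \right)} = - \frac{\left(z + z\right) \left(B - \frac{17}{5}\right)}{2} = - \frac{2 z \left(- \frac{17}{5} + B\right)}{2} = - z \left(- \frac{17}{5} + B\right)$)
$R{\left(x \right)} = 2 x \left(-4 + x\right)$ ($R{\left(x \right)} = \left(-4 + x\right) 2 x = 2 x \left(-4 + x\right)$)
$o{\left(13 \right)} R^{3}{\left(I{\left(4,0 \right)} \right)} = \left(19 + 13\right) \left(2 \cdot \frac{1}{5} \cdot 4 \left(17 - 0\right) \left(-4 + \frac{1}{5} \cdot 4 \left(17 - 0\right)\right)\right)^{3} = 32 \left(2 \cdot \frac{1}{5} \cdot 4 \left(17 + 0\right) \left(-4 + \frac{1}{5} \cdot 4 \left(17 + 0\right)\right)\right)^{3} = 32 \left(2 \cdot \frac{1}{5} \cdot 4 \cdot 17 \left(-4 + \frac{1}{5} \cdot 4 \cdot 17\right)\right)^{3} = 32 \left(2 \cdot \frac{68}{5} \left(-4 + \frac{68}{5}\right)\right)^{3} = 32 \left(2 \cdot \frac{68}{5} \cdot \frac{48}{5}\right)^{3} = 32 \left(\frac{6528}{25}\right)^{3} = 32 \cdot \frac{278189309952}{15625} = \frac{8902057918464}{15625}$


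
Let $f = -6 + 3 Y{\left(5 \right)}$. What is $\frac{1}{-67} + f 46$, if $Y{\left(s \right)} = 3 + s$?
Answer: $\frac{55475}{67} \approx 827.99$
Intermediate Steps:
$f = 18$ ($f = -6 + 3 \left(3 + 5\right) = -6 + 3 \cdot 8 = -6 + 24 = 18$)
$\frac{1}{-67} + f 46 = \frac{1}{-67} + 18 \cdot 46 = - \frac{1}{67} + 828 = \frac{55475}{67}$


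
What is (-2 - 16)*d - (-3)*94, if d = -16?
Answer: 570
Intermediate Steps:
(-2 - 16)*d - (-3)*94 = (-2 - 16)*(-16) - (-3)*94 = -18*(-16) - 1*(-282) = 288 + 282 = 570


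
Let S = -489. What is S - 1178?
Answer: -1667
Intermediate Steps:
S - 1178 = -489 - 1178 = -1667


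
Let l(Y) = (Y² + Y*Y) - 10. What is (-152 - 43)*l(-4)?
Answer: -4290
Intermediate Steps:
l(Y) = -10 + 2*Y² (l(Y) = (Y² + Y²) - 10 = 2*Y² - 10 = -10 + 2*Y²)
(-152 - 43)*l(-4) = (-152 - 43)*(-10 + 2*(-4)²) = -195*(-10 + 2*16) = -195*(-10 + 32) = -195*22 = -4290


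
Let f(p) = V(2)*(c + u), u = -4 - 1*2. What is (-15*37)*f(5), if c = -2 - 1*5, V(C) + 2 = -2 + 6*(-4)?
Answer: -202020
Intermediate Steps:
V(C) = -28 (V(C) = -2 + (-2 + 6*(-4)) = -2 + (-2 - 24) = -2 - 26 = -28)
c = -7 (c = -2 - 5 = -7)
u = -6 (u = -4 - 2 = -6)
f(p) = 364 (f(p) = -28*(-7 - 6) = -28*(-13) = 364)
(-15*37)*f(5) = -15*37*364 = -555*364 = -202020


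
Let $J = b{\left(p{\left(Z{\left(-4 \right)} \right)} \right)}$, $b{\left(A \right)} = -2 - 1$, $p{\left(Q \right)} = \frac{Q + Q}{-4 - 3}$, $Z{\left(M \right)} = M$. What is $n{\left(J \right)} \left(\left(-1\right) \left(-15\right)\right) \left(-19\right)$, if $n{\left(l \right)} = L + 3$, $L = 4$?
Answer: $-1995$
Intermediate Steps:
$p{\left(Q \right)} = - \frac{2 Q}{7}$ ($p{\left(Q \right)} = \frac{2 Q}{-7} = 2 Q \left(- \frac{1}{7}\right) = - \frac{2 Q}{7}$)
$b{\left(A \right)} = -3$ ($b{\left(A \right)} = -2 - 1 = -3$)
$J = -3$
$n{\left(l \right)} = 7$ ($n{\left(l \right)} = 4 + 3 = 7$)
$n{\left(J \right)} \left(\left(-1\right) \left(-15\right)\right) \left(-19\right) = 7 \left(\left(-1\right) \left(-15\right)\right) \left(-19\right) = 7 \cdot 15 \left(-19\right) = 105 \left(-19\right) = -1995$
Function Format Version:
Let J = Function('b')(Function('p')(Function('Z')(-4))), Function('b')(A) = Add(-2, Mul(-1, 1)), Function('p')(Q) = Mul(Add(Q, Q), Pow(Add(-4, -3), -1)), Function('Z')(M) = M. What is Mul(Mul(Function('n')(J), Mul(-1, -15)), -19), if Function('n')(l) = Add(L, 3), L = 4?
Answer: -1995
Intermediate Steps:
Function('p')(Q) = Mul(Rational(-2, 7), Q) (Function('p')(Q) = Mul(Mul(2, Q), Pow(-7, -1)) = Mul(Mul(2, Q), Rational(-1, 7)) = Mul(Rational(-2, 7), Q))
Function('b')(A) = -3 (Function('b')(A) = Add(-2, -1) = -3)
J = -3
Function('n')(l) = 7 (Function('n')(l) = Add(4, 3) = 7)
Mul(Mul(Function('n')(J), Mul(-1, -15)), -19) = Mul(Mul(7, Mul(-1, -15)), -19) = Mul(Mul(7, 15), -19) = Mul(105, -19) = -1995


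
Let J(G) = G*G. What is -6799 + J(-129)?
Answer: 9842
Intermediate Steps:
J(G) = G**2
-6799 + J(-129) = -6799 + (-129)**2 = -6799 + 16641 = 9842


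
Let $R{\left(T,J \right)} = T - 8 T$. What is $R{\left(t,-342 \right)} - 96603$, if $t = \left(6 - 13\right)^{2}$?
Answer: $-96946$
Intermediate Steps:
$t = 49$ ($t = \left(-7\right)^{2} = 49$)
$R{\left(T,J \right)} = - 7 T$
$R{\left(t,-342 \right)} - 96603 = \left(-7\right) 49 - 96603 = -343 - 96603 = -96946$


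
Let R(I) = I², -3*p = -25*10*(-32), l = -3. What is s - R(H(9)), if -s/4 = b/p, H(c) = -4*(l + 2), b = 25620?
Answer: 2243/100 ≈ 22.430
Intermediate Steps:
p = -8000/3 (p = -(-25*10)*(-32)/3 = -(-250)*(-32)/3 = -⅓*8000 = -8000/3 ≈ -2666.7)
H(c) = 4 (H(c) = -4*(-3 + 2) = -4*(-1) = 4)
s = 3843/100 (s = -102480/(-8000/3) = -102480*(-3)/8000 = -4*(-3843/400) = 3843/100 ≈ 38.430)
s - R(H(9)) = 3843/100 - 1*4² = 3843/100 - 1*16 = 3843/100 - 16 = 2243/100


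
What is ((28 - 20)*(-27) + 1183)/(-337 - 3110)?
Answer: -967/3447 ≈ -0.28053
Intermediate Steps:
((28 - 20)*(-27) + 1183)/(-337 - 3110) = (8*(-27) + 1183)/(-3447) = (-216 + 1183)*(-1/3447) = 967*(-1/3447) = -967/3447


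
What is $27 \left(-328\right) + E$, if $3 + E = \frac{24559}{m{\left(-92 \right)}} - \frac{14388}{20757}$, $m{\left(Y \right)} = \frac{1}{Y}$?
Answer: $- \frac{1426752959}{629} \approx -2.2683 \cdot 10^{6}$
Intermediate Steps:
$E = - \frac{1421182535}{629}$ ($E = -3 + \left(\frac{24559}{\frac{1}{-92}} - \frac{14388}{20757}\right) = -3 + \left(\frac{24559}{- \frac{1}{92}} - \frac{436}{629}\right) = -3 + \left(24559 \left(-92\right) - \frac{436}{629}\right) = -3 - \frac{1421180648}{629} = - \frac{1421182535}{629} \approx -2.2594 \cdot 10^{6}$)
$27 \left(-328\right) + E = 27 \left(-328\right) - \frac{1421182535}{629} = -8856 - \frac{1421182535}{629} = - \frac{1426752959}{629}$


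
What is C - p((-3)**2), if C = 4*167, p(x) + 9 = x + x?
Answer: 659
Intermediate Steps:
p(x) = -9 + 2*x (p(x) = -9 + (x + x) = -9 + 2*x)
C = 668
C - p((-3)**2) = 668 - (-9 + 2*(-3)**2) = 668 - (-9 + 2*9) = 668 - (-9 + 18) = 668 - 1*9 = 668 - 9 = 659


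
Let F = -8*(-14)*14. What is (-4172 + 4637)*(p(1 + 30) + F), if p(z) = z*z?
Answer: 1175985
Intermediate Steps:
F = 1568 (F = 112*14 = 1568)
p(z) = z²
(-4172 + 4637)*(p(1 + 30) + F) = (-4172 + 4637)*((1 + 30)² + 1568) = 465*(31² + 1568) = 465*(961 + 1568) = 465*2529 = 1175985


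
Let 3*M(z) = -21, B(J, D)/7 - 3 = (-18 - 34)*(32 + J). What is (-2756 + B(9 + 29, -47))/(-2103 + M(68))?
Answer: 5643/422 ≈ 13.372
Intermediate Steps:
B(J, D) = -11627 - 364*J (B(J, D) = 21 + 7*((-18 - 34)*(32 + J)) = 21 + 7*(-52*(32 + J)) = 21 + 7*(-1664 - 52*J) = 21 + (-11648 - 364*J) = -11627 - 364*J)
M(z) = -7 (M(z) = (⅓)*(-21) = -7)
(-2756 + B(9 + 29, -47))/(-2103 + M(68)) = (-2756 + (-11627 - 364*(9 + 29)))/(-2103 - 7) = (-2756 + (-11627 - 364*38))/(-2110) = (-2756 + (-11627 - 13832))*(-1/2110) = (-2756 - 25459)*(-1/2110) = -28215*(-1/2110) = 5643/422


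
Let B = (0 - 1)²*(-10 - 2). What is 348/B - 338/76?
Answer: -1271/38 ≈ -33.447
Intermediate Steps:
B = -12 (B = (-1)²*(-12) = 1*(-12) = -12)
348/B - 338/76 = 348/(-12) - 338/76 = 348*(-1/12) - 338*1/76 = -29 - 169/38 = -1271/38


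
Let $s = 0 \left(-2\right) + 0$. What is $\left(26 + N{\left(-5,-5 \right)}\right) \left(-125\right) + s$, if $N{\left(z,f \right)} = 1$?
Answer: $-3375$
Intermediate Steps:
$s = 0$ ($s = 0 + 0 = 0$)
$\left(26 + N{\left(-5,-5 \right)}\right) \left(-125\right) + s = \left(26 + 1\right) \left(-125\right) + 0 = 27 \left(-125\right) + 0 = -3375 + 0 = -3375$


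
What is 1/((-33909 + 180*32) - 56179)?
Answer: -1/84328 ≈ -1.1858e-5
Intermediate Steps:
1/((-33909 + 180*32) - 56179) = 1/((-33909 + 5760) - 56179) = 1/(-28149 - 56179) = 1/(-84328) = -1/84328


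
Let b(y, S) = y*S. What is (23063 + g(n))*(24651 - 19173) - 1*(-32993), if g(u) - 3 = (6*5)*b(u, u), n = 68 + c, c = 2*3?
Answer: 1026314381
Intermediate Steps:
c = 6
n = 74 (n = 68 + 6 = 74)
b(y, S) = S*y
g(u) = 3 + 30*u² (g(u) = 3 + (6*5)*(u*u) = 3 + 30*u²)
(23063 + g(n))*(24651 - 19173) - 1*(-32993) = (23063 + (3 + 30*74²))*(24651 - 19173) - 1*(-32993) = (23063 + (3 + 30*5476))*5478 + 32993 = (23063 + (3 + 164280))*5478 + 32993 = (23063 + 164283)*5478 + 32993 = 187346*5478 + 32993 = 1026281388 + 32993 = 1026314381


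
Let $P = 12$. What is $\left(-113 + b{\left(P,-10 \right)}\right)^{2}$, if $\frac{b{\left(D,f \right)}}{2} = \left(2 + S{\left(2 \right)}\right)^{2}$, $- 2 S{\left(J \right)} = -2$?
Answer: $9025$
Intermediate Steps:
$S{\left(J \right)} = 1$ ($S{\left(J \right)} = \left(- \frac{1}{2}\right) \left(-2\right) = 1$)
$b{\left(D,f \right)} = 18$ ($b{\left(D,f \right)} = 2 \left(2 + 1\right)^{2} = 2 \cdot 3^{2} = 2 \cdot 9 = 18$)
$\left(-113 + b{\left(P,-10 \right)}\right)^{2} = \left(-113 + 18\right)^{2} = \left(-95\right)^{2} = 9025$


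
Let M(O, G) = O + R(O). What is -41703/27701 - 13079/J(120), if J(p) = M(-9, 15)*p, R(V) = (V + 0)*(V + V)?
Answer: -1127968459/508590360 ≈ -2.2178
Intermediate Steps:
R(V) = 2*V**2 (R(V) = V*(2*V) = 2*V**2)
M(O, G) = O + 2*O**2
J(p) = 153*p (J(p) = (-9*(1 + 2*(-9)))*p = (-9*(1 - 18))*p = (-9*(-17))*p = 153*p)
-41703/27701 - 13079/J(120) = -41703/27701 - 13079/(153*120) = -41703*1/27701 - 13079/18360 = -41703/27701 - 13079*1/18360 = -41703/27701 - 13079/18360 = -1127968459/508590360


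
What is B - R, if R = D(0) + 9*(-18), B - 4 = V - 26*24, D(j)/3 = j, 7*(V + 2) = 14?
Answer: -458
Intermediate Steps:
V = 0 (V = -2 + (⅐)*14 = -2 + 2 = 0)
D(j) = 3*j
B = -620 (B = 4 + (0 - 26*24) = 4 + (0 - 624) = 4 - 624 = -620)
R = -162 (R = 3*0 + 9*(-18) = 0 - 162 = -162)
B - R = -620 - 1*(-162) = -620 + 162 = -458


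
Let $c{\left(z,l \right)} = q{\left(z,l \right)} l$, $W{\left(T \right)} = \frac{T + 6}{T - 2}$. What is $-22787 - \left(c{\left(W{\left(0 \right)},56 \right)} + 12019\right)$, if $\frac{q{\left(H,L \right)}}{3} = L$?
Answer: $-44214$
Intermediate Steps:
$q{\left(H,L \right)} = 3 L$
$W{\left(T \right)} = \frac{6 + T}{-2 + T}$
$c{\left(z,l \right)} = 3 l^{2}$ ($c{\left(z,l \right)} = 3 l l = 3 l^{2}$)
$-22787 - \left(c{\left(W{\left(0 \right)},56 \right)} + 12019\right) = -22787 - \left(3 \cdot 56^{2} + 12019\right) = -22787 - \left(3 \cdot 3136 + 12019\right) = -22787 - \left(9408 + 12019\right) = -22787 - 21427 = -44214$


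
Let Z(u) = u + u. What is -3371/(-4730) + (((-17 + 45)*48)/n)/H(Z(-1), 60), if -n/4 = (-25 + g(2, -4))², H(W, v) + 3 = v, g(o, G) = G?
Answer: 53335449/75580670 ≈ 0.70568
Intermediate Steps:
Z(u) = 2*u
H(W, v) = -3 + v
n = -3364 (n = -4*(-25 - 4)² = -4*(-29)² = -4*841 = -3364)
-3371/(-4730) + (((-17 + 45)*48)/n)/H(Z(-1), 60) = -3371/(-4730) + (((-17 + 45)*48)/(-3364))/(-3 + 60) = -3371*(-1/4730) + ((28*48)*(-1/3364))/57 = 3371/4730 + (1344*(-1/3364))*(1/57) = 3371/4730 - 336/841*1/57 = 3371/4730 - 112/15979 = 53335449/75580670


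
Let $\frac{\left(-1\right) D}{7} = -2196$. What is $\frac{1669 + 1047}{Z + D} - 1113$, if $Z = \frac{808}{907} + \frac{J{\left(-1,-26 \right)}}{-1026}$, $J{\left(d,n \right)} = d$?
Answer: $- \frac{15919757173635}{14305736419} \approx -1112.8$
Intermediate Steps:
$D = 15372$ ($D = \left(-7\right) \left(-2196\right) = 15372$)
$Z = \frac{829915}{930582}$ ($Z = \frac{808}{907} - \frac{1}{-1026} = 808 \cdot \frac{1}{907} - - \frac{1}{1026} = \frac{808}{907} + \frac{1}{1026} = \frac{829915}{930582} \approx 0.89182$)
$\frac{1669 + 1047}{Z + D} - 1113 = \frac{1669 + 1047}{\frac{829915}{930582} + 15372} - 1113 = \frac{2716}{\frac{14305736419}{930582}} - 1113 = 2716 \cdot \frac{930582}{14305736419} - 1113 = \frac{2527460712}{14305736419} - 1113 = - \frac{15919757173635}{14305736419}$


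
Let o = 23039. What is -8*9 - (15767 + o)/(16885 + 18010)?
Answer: -2551246/34895 ≈ -73.112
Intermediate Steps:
-8*9 - (15767 + o)/(16885 + 18010) = -8*9 - (15767 + 23039)/(16885 + 18010) = -72 - 38806/34895 = -2551246/34895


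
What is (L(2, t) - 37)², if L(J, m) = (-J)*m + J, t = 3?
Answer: 1681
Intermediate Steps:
L(J, m) = J - J*m (L(J, m) = -J*m + J = J - J*m)
(L(2, t) - 37)² = (2*(1 - 1*3) - 37)² = (2*(1 - 3) - 37)² = (2*(-2) - 37)² = (-4 - 37)² = (-41)² = 1681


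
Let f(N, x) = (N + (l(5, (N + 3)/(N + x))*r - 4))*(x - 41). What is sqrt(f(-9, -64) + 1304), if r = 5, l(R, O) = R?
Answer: 2*sqrt(11) ≈ 6.6332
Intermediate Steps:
f(N, x) = (-41 + x)*(21 + N) (f(N, x) = (N + (5*5 - 4))*(x - 41) = (N + (25 - 4))*(-41 + x) = (N + 21)*(-41 + x) = (21 + N)*(-41 + x) = (-41 + x)*(21 + N))
sqrt(f(-9, -64) + 1304) = sqrt((-861 - 41*(-9) + 21*(-64) - 9*(-64)) + 1304) = sqrt((-861 + 369 - 1344 + 576) + 1304) = sqrt(-1260 + 1304) = sqrt(44) = 2*sqrt(11)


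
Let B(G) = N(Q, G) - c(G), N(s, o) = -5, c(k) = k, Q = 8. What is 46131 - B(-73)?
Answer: 46063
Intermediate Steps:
B(G) = -5 - G
46131 - B(-73) = 46131 - (-5 - 1*(-73)) = 46131 - (-5 + 73) = 46131 - 1*68 = 46131 - 68 = 46063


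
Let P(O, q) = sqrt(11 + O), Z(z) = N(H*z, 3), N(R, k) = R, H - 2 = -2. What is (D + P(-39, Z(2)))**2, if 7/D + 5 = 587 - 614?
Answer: (7 - 64*I*sqrt(7))**2/1024 ≈ -27.952 - 2.315*I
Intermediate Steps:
H = 0 (H = 2 - 2 = 0)
Z(z) = 0 (Z(z) = 0*z = 0)
D = -7/32 (D = 7/(-5 + (587 - 614)) = 7/(-5 - 27) = 7/(-32) = 7*(-1/32) = -7/32 ≈ -0.21875)
(D + P(-39, Z(2)))**2 = (-7/32 + sqrt(11 - 39))**2 = (-7/32 + sqrt(-28))**2 = (-7/32 + 2*I*sqrt(7))**2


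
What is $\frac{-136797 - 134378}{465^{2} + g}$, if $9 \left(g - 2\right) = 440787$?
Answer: $- \frac{162705}{159122} \approx -1.0225$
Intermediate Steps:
$g = \frac{146935}{3}$ ($g = 2 + \frac{1}{9} \cdot 440787 = 2 + \frac{146929}{3} = \frac{146935}{3} \approx 48978.0$)
$\frac{-136797 - 134378}{465^{2} + g} = \frac{-136797 - 134378}{465^{2} + \frac{146935}{3}} = - \frac{271175}{216225 + \frac{146935}{3}} = - \frac{271175}{\frac{795610}{3}} = \left(-271175\right) \frac{3}{795610} = - \frac{162705}{159122}$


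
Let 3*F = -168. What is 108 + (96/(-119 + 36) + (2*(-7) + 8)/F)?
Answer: 248553/2324 ≈ 106.95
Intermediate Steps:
F = -56 (F = (⅓)*(-168) = -56)
108 + (96/(-119 + 36) + (2*(-7) + 8)/F) = 108 + (96/(-119 + 36) + (2*(-7) + 8)/(-56)) = 108 + (96/(-83) + (-14 + 8)*(-1/56)) = 108 + (96*(-1/83) - 6*(-1/56)) = 108 + (-96/83 + 3/28) = 108 - 2439/2324 = 248553/2324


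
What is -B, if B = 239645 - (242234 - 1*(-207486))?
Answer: 210075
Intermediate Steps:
B = -210075 (B = 239645 - (242234 + 207486) = 239645 - 1*449720 = 239645 - 449720 = -210075)
-B = -1*(-210075) = 210075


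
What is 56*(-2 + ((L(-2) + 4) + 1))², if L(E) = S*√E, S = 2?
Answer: 56 + 672*I*√2 ≈ 56.0 + 950.35*I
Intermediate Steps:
L(E) = 2*√E
56*(-2 + ((L(-2) + 4) + 1))² = 56*(-2 + ((2*√(-2) + 4) + 1))² = 56*(-2 + ((2*(I*√2) + 4) + 1))² = 56*(-2 + ((2*I*√2 + 4) + 1))² = 56*(-2 + ((4 + 2*I*√2) + 1))² = 56*(-2 + (5 + 2*I*√2))² = 56*(3 + 2*I*√2)²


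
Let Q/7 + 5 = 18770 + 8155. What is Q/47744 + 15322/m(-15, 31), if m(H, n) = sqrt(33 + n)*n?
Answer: 12160417/185008 ≈ 65.729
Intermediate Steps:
m(H, n) = n*sqrt(33 + n)
Q = 188440 (Q = -35 + 7*(18770 + 8155) = -35 + 7*26925 = -35 + 188475 = 188440)
Q/47744 + 15322/m(-15, 31) = 188440/47744 + 15322/((31*sqrt(33 + 31))) = 188440*(1/47744) + 15322/((31*sqrt(64))) = 23555/5968 + 15322/((31*8)) = 23555/5968 + 15322/248 = 23555/5968 + 15322*(1/248) = 23555/5968 + 7661/124 = 12160417/185008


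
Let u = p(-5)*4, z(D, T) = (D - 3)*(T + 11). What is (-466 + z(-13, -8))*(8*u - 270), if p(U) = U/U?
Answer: 122332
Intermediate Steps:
p(U) = 1
z(D, T) = (-3 + D)*(11 + T)
u = 4 (u = 1*4 = 4)
(-466 + z(-13, -8))*(8*u - 270) = (-466 + (-33 - 3*(-8) + 11*(-13) - 13*(-8)))*(8*4 - 270) = (-466 + (-33 + 24 - 143 + 104))*(32 - 270) = (-466 - 48)*(-238) = -514*(-238) = 122332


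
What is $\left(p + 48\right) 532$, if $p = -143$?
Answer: $-50540$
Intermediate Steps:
$\left(p + 48\right) 532 = \left(-143 + 48\right) 532 = \left(-95\right) 532 = -50540$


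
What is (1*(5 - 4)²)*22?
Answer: 22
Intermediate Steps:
(1*(5 - 4)²)*22 = (1*1²)*22 = (1*1)*22 = 1*22 = 22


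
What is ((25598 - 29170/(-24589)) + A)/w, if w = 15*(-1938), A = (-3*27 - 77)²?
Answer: -621649094/357401115 ≈ -1.7394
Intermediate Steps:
A = 24964 (A = (-81 - 77)² = (-158)² = 24964)
w = -29070
((25598 - 29170/(-24589)) + A)/w = ((25598 - 29170/(-24589)) + 24964)/(-29070) = ((25598 - 29170*(-1/24589)) + 24964)*(-1/29070) = ((25598 + 29170/24589) + 24964)*(-1/29070) = (629458392/24589 + 24964)*(-1/29070) = (1243298188/24589)*(-1/29070) = -621649094/357401115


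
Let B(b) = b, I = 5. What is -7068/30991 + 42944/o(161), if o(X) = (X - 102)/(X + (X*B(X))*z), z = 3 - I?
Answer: -68781080701236/1828469 ≈ -3.7617e+7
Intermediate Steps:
z = -2 (z = 3 - 1*5 = 3 - 5 = -2)
o(X) = (-102 + X)/(X - 2*X**2) (o(X) = (X - 102)/(X + (X*X)*(-2)) = (-102 + X)/(X + X**2*(-2)) = (-102 + X)/(X - 2*X**2))
-7068/30991 + 42944/o(161) = -7068/30991 + 42944/(((102 - 1*161)/(161*(-1 + 2*161)))) = -7068*1/30991 + 42944/(((102 - 161)/(161*(-1 + 322)))) = -7068/30991 + 42944/(((1/161)*(-59)/321)) = -7068/30991 + 42944/(((1/161)*(1/321)*(-59))) = -7068/30991 + 42944/(-59/51681) = -7068/30991 + 42944*(-51681/59) = -7068/30991 - 2219388864/59 = -68781080701236/1828469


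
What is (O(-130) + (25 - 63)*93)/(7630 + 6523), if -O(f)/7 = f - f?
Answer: -3534/14153 ≈ -0.24970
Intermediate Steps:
O(f) = 0 (O(f) = -7*(f - f) = -7*0 = 0)
(O(-130) + (25 - 63)*93)/(7630 + 6523) = (0 + (25 - 63)*93)/(7630 + 6523) = (0 - 38*93)/14153 = (0 - 3534)*(1/14153) = -3534*1/14153 = -3534/14153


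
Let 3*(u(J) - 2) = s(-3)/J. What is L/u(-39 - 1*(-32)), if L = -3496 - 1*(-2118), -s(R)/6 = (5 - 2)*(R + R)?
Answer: 4823/11 ≈ 438.45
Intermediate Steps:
s(R) = -36*R (s(R) = -6*(5 - 2)*(R + R) = -18*2*R = -36*R)
u(J) = 2 + 36/J (u(J) = 2 + ((-36*(-3))/J)/3 = 2 + (108/J)/3 = 2 + 36/J)
L = -1378 (L = -3496 + 2118 = -1378)
L/u(-39 - 1*(-32)) = -1378/(2 + 36/(-39 - 1*(-32))) = -1378/(2 + 36/(-39 + 32)) = -1378/(2 + 36/(-7)) = -1378/(2 + 36*(-⅐)) = -1378/(2 - 36/7) = -1378/(-22/7) = -1378*(-7/22) = 4823/11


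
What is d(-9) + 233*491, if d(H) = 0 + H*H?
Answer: 114484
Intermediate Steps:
d(H) = H² (d(H) = 0 + H² = H²)
d(-9) + 233*491 = (-9)² + 233*491 = 81 + 114403 = 114484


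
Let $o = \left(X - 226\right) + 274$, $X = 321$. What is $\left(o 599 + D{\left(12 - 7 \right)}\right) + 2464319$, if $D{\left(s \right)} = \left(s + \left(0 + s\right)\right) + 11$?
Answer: $2685371$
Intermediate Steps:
$D{\left(s \right)} = 11 + 2 s$ ($D{\left(s \right)} = \left(s + s\right) + 11 = 2 s + 11 = 11 + 2 s$)
$o = 369$ ($o = \left(321 - 226\right) + 274 = 95 + 274 = 369$)
$\left(o 599 + D{\left(12 - 7 \right)}\right) + 2464319 = \left(369 \cdot 599 + \left(11 + 2 \left(12 - 7\right)\right)\right) + 2464319 = \left(221031 + \left(11 + 2 \cdot 5\right)\right) + 2464319 = \left(221031 + \left(11 + 10\right)\right) + 2464319 = \left(221031 + 21\right) + 2464319 = 221052 + 2464319 = 2685371$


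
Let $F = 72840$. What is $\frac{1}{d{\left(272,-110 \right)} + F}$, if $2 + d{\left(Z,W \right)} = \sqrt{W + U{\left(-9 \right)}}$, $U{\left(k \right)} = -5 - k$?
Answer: $\frac{36419}{2652687175} - \frac{i \sqrt{106}}{5305374350} \approx 1.3729 \cdot 10^{-5} - 1.9406 \cdot 10^{-9} i$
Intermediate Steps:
$d{\left(Z,W \right)} = -2 + \sqrt{4 + W}$ ($d{\left(Z,W \right)} = -2 + \sqrt{W - -4} = -2 + \sqrt{W + \left(-5 + 9\right)} = -2 + \sqrt{W + 4} = -2 + \sqrt{4 + W}$)
$\frac{1}{d{\left(272,-110 \right)} + F} = \frac{1}{\left(-2 + \sqrt{4 - 110}\right) + 72840} = \frac{1}{\left(-2 + \sqrt{-106}\right) + 72840} = \frac{1}{\left(-2 + i \sqrt{106}\right) + 72840} = \frac{1}{72838 + i \sqrt{106}}$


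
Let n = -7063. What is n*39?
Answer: -275457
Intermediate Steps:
n*39 = -7063*39 = -275457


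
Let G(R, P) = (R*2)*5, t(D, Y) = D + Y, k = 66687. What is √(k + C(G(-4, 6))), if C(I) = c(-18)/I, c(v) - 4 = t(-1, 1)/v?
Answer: √6668690/10 ≈ 258.24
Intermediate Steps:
c(v) = 4 (c(v) = 4 + (-1 + 1)/v = 4 + 0/v = 4 + 0 = 4)
G(R, P) = 10*R (G(R, P) = (2*R)*5 = 10*R)
C(I) = 4/I
√(k + C(G(-4, 6))) = √(66687 + 4/((10*(-4)))) = √(66687 + 4/(-40)) = √(66687 + 4*(-1/40)) = √(66687 - ⅒) = √(666869/10) = √6668690/10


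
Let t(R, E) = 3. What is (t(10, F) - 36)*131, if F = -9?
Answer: -4323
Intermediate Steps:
(t(10, F) - 36)*131 = (3 - 36)*131 = -33*131 = -4323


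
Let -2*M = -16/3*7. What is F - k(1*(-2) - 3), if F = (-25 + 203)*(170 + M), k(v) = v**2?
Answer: 100673/3 ≈ 33558.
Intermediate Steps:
M = 56/3 (M = -(-16/3)*7/2 = -(-16*1/3)*7/2 = -(-8)*7/3 = -1/2*(-112/3) = 56/3 ≈ 18.667)
F = 100748/3 (F = (-25 + 203)*(170 + 56/3) = 178*(566/3) = 100748/3 ≈ 33583.)
F - k(1*(-2) - 3) = 100748/3 - (1*(-2) - 3)**2 = 100748/3 - (-2 - 3)**2 = 100748/3 - 1*(-5)**2 = 100748/3 - 1*25 = 100748/3 - 25 = 100673/3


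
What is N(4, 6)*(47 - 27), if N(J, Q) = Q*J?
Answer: 480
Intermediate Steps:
N(J, Q) = J*Q
N(4, 6)*(47 - 27) = (4*6)*(47 - 27) = 24*20 = 480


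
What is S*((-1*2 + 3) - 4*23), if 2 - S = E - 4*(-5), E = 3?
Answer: 1911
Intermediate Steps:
S = -21 (S = 2 - (3 - 4*(-5)) = 2 - (3 + 20) = 2 - 1*23 = 2 - 23 = -21)
S*((-1*2 + 3) - 4*23) = -21*((-1*2 + 3) - 4*23) = -21*((-2 + 3) - 92) = -21*(1 - 92) = -21*(-91) = 1911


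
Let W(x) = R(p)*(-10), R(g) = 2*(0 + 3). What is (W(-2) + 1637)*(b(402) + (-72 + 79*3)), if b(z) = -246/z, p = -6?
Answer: 17369078/67 ≈ 2.5924e+5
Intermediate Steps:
R(g) = 6 (R(g) = 2*3 = 6)
W(x) = -60 (W(x) = 6*(-10) = -60)
(W(-2) + 1637)*(b(402) + (-72 + 79*3)) = (-60 + 1637)*(-246/402 + (-72 + 79*3)) = 1577*(-246*1/402 + (-72 + 237)) = 1577*(-41/67 + 165) = 1577*(11014/67) = 17369078/67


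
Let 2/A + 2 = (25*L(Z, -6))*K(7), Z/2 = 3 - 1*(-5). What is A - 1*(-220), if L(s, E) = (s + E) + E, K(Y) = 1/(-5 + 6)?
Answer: 10781/49 ≈ 220.02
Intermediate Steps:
Z = 16 (Z = 2*(3 - 1*(-5)) = 2*(3 + 5) = 2*8 = 16)
K(Y) = 1 (K(Y) = 1/1 = 1)
L(s, E) = s + 2*E (L(s, E) = (E + s) + E = s + 2*E)
A = 1/49 (A = 2/(-2 + (25*(16 + 2*(-6)))*1) = 2/(-2 + (25*(16 - 12))*1) = 2/(-2 + (25*4)*1) = 2/(-2 + 100*1) = 2/(-2 + 100) = 2/98 = 2*(1/98) = 1/49 ≈ 0.020408)
A - 1*(-220) = 1/49 - 1*(-220) = 1/49 + 220 = 10781/49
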